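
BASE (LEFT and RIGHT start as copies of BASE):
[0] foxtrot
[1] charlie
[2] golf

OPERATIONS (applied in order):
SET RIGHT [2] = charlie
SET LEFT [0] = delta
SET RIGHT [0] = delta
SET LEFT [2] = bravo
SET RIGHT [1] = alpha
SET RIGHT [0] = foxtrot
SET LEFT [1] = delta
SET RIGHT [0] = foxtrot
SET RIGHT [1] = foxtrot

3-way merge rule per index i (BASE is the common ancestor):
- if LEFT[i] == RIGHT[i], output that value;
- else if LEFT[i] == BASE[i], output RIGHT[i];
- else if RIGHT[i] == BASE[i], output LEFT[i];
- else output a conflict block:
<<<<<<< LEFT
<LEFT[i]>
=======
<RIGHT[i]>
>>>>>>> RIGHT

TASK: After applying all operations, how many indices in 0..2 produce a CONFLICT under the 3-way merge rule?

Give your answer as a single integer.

Answer: 2

Derivation:
Final LEFT:  [delta, delta, bravo]
Final RIGHT: [foxtrot, foxtrot, charlie]
i=0: L=delta, R=foxtrot=BASE -> take LEFT -> delta
i=1: BASE=charlie L=delta R=foxtrot all differ -> CONFLICT
i=2: BASE=golf L=bravo R=charlie all differ -> CONFLICT
Conflict count: 2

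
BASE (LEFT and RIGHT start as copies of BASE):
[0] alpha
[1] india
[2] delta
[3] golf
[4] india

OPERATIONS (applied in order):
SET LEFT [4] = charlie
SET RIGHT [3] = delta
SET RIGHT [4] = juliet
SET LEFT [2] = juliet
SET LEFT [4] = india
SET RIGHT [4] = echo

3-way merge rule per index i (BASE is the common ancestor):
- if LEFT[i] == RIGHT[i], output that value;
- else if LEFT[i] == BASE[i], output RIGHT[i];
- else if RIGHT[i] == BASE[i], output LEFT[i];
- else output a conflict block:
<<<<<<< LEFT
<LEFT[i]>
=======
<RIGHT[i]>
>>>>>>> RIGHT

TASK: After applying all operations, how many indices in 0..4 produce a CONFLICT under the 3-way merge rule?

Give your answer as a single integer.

Final LEFT:  [alpha, india, juliet, golf, india]
Final RIGHT: [alpha, india, delta, delta, echo]
i=0: L=alpha R=alpha -> agree -> alpha
i=1: L=india R=india -> agree -> india
i=2: L=juliet, R=delta=BASE -> take LEFT -> juliet
i=3: L=golf=BASE, R=delta -> take RIGHT -> delta
i=4: L=india=BASE, R=echo -> take RIGHT -> echo
Conflict count: 0

Answer: 0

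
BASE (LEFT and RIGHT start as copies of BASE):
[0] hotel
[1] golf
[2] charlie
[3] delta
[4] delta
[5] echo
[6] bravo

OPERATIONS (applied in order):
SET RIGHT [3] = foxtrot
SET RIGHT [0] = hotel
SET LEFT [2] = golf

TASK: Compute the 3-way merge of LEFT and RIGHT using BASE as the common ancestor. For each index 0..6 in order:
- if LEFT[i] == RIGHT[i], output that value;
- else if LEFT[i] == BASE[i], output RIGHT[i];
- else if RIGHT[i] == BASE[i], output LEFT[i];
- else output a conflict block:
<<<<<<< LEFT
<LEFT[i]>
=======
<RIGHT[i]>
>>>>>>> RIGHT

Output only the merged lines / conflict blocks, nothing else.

Answer: hotel
golf
golf
foxtrot
delta
echo
bravo

Derivation:
Final LEFT:  [hotel, golf, golf, delta, delta, echo, bravo]
Final RIGHT: [hotel, golf, charlie, foxtrot, delta, echo, bravo]
i=0: L=hotel R=hotel -> agree -> hotel
i=1: L=golf R=golf -> agree -> golf
i=2: L=golf, R=charlie=BASE -> take LEFT -> golf
i=3: L=delta=BASE, R=foxtrot -> take RIGHT -> foxtrot
i=4: L=delta R=delta -> agree -> delta
i=5: L=echo R=echo -> agree -> echo
i=6: L=bravo R=bravo -> agree -> bravo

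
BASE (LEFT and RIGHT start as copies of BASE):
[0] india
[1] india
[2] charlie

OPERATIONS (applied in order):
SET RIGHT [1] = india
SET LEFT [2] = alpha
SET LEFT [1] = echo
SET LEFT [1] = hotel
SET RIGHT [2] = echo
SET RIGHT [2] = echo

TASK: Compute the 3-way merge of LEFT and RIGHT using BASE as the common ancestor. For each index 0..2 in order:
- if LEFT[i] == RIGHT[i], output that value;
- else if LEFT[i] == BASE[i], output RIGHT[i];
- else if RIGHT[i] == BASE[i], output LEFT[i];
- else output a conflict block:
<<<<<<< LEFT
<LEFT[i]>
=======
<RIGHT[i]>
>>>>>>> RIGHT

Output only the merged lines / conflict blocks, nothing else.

Final LEFT:  [india, hotel, alpha]
Final RIGHT: [india, india, echo]
i=0: L=india R=india -> agree -> india
i=1: L=hotel, R=india=BASE -> take LEFT -> hotel
i=2: BASE=charlie L=alpha R=echo all differ -> CONFLICT

Answer: india
hotel
<<<<<<< LEFT
alpha
=======
echo
>>>>>>> RIGHT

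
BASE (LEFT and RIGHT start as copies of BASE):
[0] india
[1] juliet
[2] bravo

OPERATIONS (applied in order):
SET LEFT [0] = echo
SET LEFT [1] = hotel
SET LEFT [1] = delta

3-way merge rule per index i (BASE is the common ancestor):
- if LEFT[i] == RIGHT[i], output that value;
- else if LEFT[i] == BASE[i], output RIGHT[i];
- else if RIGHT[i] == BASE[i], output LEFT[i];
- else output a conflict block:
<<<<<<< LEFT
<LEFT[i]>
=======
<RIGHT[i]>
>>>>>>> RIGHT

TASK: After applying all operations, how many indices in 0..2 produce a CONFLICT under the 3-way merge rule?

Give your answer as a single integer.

Answer: 0

Derivation:
Final LEFT:  [echo, delta, bravo]
Final RIGHT: [india, juliet, bravo]
i=0: L=echo, R=india=BASE -> take LEFT -> echo
i=1: L=delta, R=juliet=BASE -> take LEFT -> delta
i=2: L=bravo R=bravo -> agree -> bravo
Conflict count: 0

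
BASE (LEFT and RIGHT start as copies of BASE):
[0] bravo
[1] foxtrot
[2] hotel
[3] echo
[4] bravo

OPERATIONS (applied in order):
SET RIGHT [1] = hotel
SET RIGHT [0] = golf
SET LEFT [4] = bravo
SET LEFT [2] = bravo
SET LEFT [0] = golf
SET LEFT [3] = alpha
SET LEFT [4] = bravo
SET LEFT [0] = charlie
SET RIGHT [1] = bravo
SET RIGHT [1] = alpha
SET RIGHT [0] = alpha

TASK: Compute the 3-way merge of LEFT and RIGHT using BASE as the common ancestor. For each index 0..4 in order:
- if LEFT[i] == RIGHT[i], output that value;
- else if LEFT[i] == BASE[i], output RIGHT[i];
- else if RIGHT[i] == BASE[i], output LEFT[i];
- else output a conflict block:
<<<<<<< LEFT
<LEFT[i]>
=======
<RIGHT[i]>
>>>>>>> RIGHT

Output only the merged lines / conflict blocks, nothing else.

Answer: <<<<<<< LEFT
charlie
=======
alpha
>>>>>>> RIGHT
alpha
bravo
alpha
bravo

Derivation:
Final LEFT:  [charlie, foxtrot, bravo, alpha, bravo]
Final RIGHT: [alpha, alpha, hotel, echo, bravo]
i=0: BASE=bravo L=charlie R=alpha all differ -> CONFLICT
i=1: L=foxtrot=BASE, R=alpha -> take RIGHT -> alpha
i=2: L=bravo, R=hotel=BASE -> take LEFT -> bravo
i=3: L=alpha, R=echo=BASE -> take LEFT -> alpha
i=4: L=bravo R=bravo -> agree -> bravo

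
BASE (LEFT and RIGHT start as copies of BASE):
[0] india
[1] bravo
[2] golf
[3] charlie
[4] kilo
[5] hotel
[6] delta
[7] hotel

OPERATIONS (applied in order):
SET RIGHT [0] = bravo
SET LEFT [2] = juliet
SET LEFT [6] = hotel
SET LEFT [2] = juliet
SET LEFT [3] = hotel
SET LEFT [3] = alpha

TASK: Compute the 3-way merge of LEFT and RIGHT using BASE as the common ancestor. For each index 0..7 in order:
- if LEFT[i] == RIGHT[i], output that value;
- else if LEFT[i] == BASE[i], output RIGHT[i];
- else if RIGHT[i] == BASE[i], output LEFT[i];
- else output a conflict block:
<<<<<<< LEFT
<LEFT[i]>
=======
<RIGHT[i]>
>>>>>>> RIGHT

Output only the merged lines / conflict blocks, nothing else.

Final LEFT:  [india, bravo, juliet, alpha, kilo, hotel, hotel, hotel]
Final RIGHT: [bravo, bravo, golf, charlie, kilo, hotel, delta, hotel]
i=0: L=india=BASE, R=bravo -> take RIGHT -> bravo
i=1: L=bravo R=bravo -> agree -> bravo
i=2: L=juliet, R=golf=BASE -> take LEFT -> juliet
i=3: L=alpha, R=charlie=BASE -> take LEFT -> alpha
i=4: L=kilo R=kilo -> agree -> kilo
i=5: L=hotel R=hotel -> agree -> hotel
i=6: L=hotel, R=delta=BASE -> take LEFT -> hotel
i=7: L=hotel R=hotel -> agree -> hotel

Answer: bravo
bravo
juliet
alpha
kilo
hotel
hotel
hotel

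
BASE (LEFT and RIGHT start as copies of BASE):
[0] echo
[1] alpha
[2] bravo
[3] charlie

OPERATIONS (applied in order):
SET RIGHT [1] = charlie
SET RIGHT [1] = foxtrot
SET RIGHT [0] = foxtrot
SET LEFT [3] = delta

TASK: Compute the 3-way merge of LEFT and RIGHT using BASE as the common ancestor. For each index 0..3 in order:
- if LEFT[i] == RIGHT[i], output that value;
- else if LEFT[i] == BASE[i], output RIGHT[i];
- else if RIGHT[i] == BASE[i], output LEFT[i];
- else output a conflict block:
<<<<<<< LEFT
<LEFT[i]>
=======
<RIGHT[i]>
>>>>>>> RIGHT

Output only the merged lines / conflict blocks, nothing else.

Answer: foxtrot
foxtrot
bravo
delta

Derivation:
Final LEFT:  [echo, alpha, bravo, delta]
Final RIGHT: [foxtrot, foxtrot, bravo, charlie]
i=0: L=echo=BASE, R=foxtrot -> take RIGHT -> foxtrot
i=1: L=alpha=BASE, R=foxtrot -> take RIGHT -> foxtrot
i=2: L=bravo R=bravo -> agree -> bravo
i=3: L=delta, R=charlie=BASE -> take LEFT -> delta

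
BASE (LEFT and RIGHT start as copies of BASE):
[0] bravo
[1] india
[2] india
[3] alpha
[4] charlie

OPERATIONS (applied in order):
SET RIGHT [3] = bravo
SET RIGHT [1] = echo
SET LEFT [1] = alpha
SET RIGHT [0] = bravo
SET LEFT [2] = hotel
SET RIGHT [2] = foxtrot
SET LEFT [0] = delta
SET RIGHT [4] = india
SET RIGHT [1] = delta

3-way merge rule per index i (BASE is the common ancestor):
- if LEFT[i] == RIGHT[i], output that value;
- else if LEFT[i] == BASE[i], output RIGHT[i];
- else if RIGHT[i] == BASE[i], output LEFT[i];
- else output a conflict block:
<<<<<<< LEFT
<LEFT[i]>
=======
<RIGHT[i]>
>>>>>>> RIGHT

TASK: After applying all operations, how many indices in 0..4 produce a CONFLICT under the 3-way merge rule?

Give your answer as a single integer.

Final LEFT:  [delta, alpha, hotel, alpha, charlie]
Final RIGHT: [bravo, delta, foxtrot, bravo, india]
i=0: L=delta, R=bravo=BASE -> take LEFT -> delta
i=1: BASE=india L=alpha R=delta all differ -> CONFLICT
i=2: BASE=india L=hotel R=foxtrot all differ -> CONFLICT
i=3: L=alpha=BASE, R=bravo -> take RIGHT -> bravo
i=4: L=charlie=BASE, R=india -> take RIGHT -> india
Conflict count: 2

Answer: 2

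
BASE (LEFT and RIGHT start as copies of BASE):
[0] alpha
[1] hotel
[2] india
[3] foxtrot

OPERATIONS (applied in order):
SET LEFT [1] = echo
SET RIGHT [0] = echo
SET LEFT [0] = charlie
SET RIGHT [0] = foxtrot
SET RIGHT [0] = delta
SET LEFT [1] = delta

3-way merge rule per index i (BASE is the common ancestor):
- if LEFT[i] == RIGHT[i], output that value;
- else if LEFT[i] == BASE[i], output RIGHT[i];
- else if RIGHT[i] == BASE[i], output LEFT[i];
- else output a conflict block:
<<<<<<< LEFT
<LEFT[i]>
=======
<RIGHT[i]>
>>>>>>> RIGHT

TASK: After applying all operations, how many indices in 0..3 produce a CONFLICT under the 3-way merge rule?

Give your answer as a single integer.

Final LEFT:  [charlie, delta, india, foxtrot]
Final RIGHT: [delta, hotel, india, foxtrot]
i=0: BASE=alpha L=charlie R=delta all differ -> CONFLICT
i=1: L=delta, R=hotel=BASE -> take LEFT -> delta
i=2: L=india R=india -> agree -> india
i=3: L=foxtrot R=foxtrot -> agree -> foxtrot
Conflict count: 1

Answer: 1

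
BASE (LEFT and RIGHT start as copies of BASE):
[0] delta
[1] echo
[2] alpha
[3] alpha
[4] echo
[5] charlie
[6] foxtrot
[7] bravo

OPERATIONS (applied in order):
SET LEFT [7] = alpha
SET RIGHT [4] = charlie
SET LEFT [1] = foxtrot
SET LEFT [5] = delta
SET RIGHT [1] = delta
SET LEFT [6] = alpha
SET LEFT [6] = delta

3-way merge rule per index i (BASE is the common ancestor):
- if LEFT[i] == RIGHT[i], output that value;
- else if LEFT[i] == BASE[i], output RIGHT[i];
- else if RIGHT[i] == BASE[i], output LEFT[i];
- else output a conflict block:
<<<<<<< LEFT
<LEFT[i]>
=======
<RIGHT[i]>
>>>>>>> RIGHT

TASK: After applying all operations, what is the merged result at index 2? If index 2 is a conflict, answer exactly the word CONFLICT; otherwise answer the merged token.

Final LEFT:  [delta, foxtrot, alpha, alpha, echo, delta, delta, alpha]
Final RIGHT: [delta, delta, alpha, alpha, charlie, charlie, foxtrot, bravo]
i=0: L=delta R=delta -> agree -> delta
i=1: BASE=echo L=foxtrot R=delta all differ -> CONFLICT
i=2: L=alpha R=alpha -> agree -> alpha
i=3: L=alpha R=alpha -> agree -> alpha
i=4: L=echo=BASE, R=charlie -> take RIGHT -> charlie
i=5: L=delta, R=charlie=BASE -> take LEFT -> delta
i=6: L=delta, R=foxtrot=BASE -> take LEFT -> delta
i=7: L=alpha, R=bravo=BASE -> take LEFT -> alpha
Index 2 -> alpha

Answer: alpha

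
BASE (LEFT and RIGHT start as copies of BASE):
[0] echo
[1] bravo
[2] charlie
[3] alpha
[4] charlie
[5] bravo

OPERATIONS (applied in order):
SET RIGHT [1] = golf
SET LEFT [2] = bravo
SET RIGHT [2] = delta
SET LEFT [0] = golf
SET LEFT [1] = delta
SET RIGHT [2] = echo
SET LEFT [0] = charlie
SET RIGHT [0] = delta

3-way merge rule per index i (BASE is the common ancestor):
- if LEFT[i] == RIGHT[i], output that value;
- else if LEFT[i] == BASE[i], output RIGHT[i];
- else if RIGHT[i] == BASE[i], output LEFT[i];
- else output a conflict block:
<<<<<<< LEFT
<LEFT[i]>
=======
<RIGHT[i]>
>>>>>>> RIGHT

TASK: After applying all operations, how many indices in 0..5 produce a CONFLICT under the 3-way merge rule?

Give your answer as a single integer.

Answer: 3

Derivation:
Final LEFT:  [charlie, delta, bravo, alpha, charlie, bravo]
Final RIGHT: [delta, golf, echo, alpha, charlie, bravo]
i=0: BASE=echo L=charlie R=delta all differ -> CONFLICT
i=1: BASE=bravo L=delta R=golf all differ -> CONFLICT
i=2: BASE=charlie L=bravo R=echo all differ -> CONFLICT
i=3: L=alpha R=alpha -> agree -> alpha
i=4: L=charlie R=charlie -> agree -> charlie
i=5: L=bravo R=bravo -> agree -> bravo
Conflict count: 3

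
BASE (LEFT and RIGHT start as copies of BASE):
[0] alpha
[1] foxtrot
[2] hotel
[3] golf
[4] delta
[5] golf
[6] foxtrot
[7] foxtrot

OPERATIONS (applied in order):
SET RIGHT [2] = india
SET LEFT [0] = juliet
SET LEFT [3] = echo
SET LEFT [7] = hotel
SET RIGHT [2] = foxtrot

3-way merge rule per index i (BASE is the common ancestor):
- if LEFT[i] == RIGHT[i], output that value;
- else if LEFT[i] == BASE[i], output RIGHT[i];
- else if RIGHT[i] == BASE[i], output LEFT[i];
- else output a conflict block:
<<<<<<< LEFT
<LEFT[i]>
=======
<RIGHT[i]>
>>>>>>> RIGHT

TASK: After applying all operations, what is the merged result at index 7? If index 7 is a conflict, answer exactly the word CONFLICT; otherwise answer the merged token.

Final LEFT:  [juliet, foxtrot, hotel, echo, delta, golf, foxtrot, hotel]
Final RIGHT: [alpha, foxtrot, foxtrot, golf, delta, golf, foxtrot, foxtrot]
i=0: L=juliet, R=alpha=BASE -> take LEFT -> juliet
i=1: L=foxtrot R=foxtrot -> agree -> foxtrot
i=2: L=hotel=BASE, R=foxtrot -> take RIGHT -> foxtrot
i=3: L=echo, R=golf=BASE -> take LEFT -> echo
i=4: L=delta R=delta -> agree -> delta
i=5: L=golf R=golf -> agree -> golf
i=6: L=foxtrot R=foxtrot -> agree -> foxtrot
i=7: L=hotel, R=foxtrot=BASE -> take LEFT -> hotel
Index 7 -> hotel

Answer: hotel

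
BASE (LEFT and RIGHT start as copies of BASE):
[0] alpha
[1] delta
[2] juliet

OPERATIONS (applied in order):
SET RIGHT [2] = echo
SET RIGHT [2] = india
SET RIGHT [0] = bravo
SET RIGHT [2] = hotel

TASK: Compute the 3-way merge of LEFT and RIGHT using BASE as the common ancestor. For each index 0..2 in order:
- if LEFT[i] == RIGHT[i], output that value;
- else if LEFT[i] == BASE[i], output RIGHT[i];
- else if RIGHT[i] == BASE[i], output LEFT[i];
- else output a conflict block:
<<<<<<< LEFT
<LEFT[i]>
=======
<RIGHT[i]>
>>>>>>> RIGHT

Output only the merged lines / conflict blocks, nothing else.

Final LEFT:  [alpha, delta, juliet]
Final RIGHT: [bravo, delta, hotel]
i=0: L=alpha=BASE, R=bravo -> take RIGHT -> bravo
i=1: L=delta R=delta -> agree -> delta
i=2: L=juliet=BASE, R=hotel -> take RIGHT -> hotel

Answer: bravo
delta
hotel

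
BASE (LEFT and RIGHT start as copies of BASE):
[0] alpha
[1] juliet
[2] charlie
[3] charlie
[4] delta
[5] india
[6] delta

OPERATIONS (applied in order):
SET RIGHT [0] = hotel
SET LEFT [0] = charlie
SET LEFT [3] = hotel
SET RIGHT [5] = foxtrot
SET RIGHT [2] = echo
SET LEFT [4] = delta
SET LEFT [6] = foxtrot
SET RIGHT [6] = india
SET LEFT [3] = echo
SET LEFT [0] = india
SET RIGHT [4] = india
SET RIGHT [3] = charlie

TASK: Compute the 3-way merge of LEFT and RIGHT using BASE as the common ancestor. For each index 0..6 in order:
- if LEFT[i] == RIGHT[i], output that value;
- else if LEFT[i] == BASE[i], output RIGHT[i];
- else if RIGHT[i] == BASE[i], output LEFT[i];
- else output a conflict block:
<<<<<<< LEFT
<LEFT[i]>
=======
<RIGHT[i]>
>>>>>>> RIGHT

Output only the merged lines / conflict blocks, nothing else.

Answer: <<<<<<< LEFT
india
=======
hotel
>>>>>>> RIGHT
juliet
echo
echo
india
foxtrot
<<<<<<< LEFT
foxtrot
=======
india
>>>>>>> RIGHT

Derivation:
Final LEFT:  [india, juliet, charlie, echo, delta, india, foxtrot]
Final RIGHT: [hotel, juliet, echo, charlie, india, foxtrot, india]
i=0: BASE=alpha L=india R=hotel all differ -> CONFLICT
i=1: L=juliet R=juliet -> agree -> juliet
i=2: L=charlie=BASE, R=echo -> take RIGHT -> echo
i=3: L=echo, R=charlie=BASE -> take LEFT -> echo
i=4: L=delta=BASE, R=india -> take RIGHT -> india
i=5: L=india=BASE, R=foxtrot -> take RIGHT -> foxtrot
i=6: BASE=delta L=foxtrot R=india all differ -> CONFLICT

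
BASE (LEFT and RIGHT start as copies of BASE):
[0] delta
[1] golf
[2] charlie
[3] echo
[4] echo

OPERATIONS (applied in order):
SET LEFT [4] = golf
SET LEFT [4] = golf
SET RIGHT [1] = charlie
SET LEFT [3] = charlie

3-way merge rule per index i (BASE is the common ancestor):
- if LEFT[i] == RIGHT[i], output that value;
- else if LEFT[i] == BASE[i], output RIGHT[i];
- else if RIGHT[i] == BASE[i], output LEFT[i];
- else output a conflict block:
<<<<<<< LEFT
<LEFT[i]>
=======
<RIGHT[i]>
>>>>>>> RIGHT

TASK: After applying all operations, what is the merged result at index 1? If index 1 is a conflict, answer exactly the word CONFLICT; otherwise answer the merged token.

Final LEFT:  [delta, golf, charlie, charlie, golf]
Final RIGHT: [delta, charlie, charlie, echo, echo]
i=0: L=delta R=delta -> agree -> delta
i=1: L=golf=BASE, R=charlie -> take RIGHT -> charlie
i=2: L=charlie R=charlie -> agree -> charlie
i=3: L=charlie, R=echo=BASE -> take LEFT -> charlie
i=4: L=golf, R=echo=BASE -> take LEFT -> golf
Index 1 -> charlie

Answer: charlie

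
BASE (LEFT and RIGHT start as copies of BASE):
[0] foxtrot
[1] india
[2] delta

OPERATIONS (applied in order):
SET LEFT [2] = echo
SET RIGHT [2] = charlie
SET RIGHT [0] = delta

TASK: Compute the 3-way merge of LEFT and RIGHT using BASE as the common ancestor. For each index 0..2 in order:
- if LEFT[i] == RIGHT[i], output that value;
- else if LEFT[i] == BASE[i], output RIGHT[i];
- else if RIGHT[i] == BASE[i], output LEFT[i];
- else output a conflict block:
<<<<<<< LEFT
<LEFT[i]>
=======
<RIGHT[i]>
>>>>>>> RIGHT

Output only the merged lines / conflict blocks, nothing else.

Answer: delta
india
<<<<<<< LEFT
echo
=======
charlie
>>>>>>> RIGHT

Derivation:
Final LEFT:  [foxtrot, india, echo]
Final RIGHT: [delta, india, charlie]
i=0: L=foxtrot=BASE, R=delta -> take RIGHT -> delta
i=1: L=india R=india -> agree -> india
i=2: BASE=delta L=echo R=charlie all differ -> CONFLICT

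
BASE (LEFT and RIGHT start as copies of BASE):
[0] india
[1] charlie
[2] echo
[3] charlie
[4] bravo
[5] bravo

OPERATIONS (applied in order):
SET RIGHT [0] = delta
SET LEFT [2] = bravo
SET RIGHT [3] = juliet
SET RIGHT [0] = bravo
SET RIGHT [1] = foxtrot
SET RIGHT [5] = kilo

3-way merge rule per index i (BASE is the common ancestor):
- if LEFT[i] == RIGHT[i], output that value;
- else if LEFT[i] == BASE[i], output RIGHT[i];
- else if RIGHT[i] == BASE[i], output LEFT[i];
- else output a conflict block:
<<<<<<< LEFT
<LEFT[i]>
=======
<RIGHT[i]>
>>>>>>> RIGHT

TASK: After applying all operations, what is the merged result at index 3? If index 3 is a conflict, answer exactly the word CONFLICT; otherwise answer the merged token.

Final LEFT:  [india, charlie, bravo, charlie, bravo, bravo]
Final RIGHT: [bravo, foxtrot, echo, juliet, bravo, kilo]
i=0: L=india=BASE, R=bravo -> take RIGHT -> bravo
i=1: L=charlie=BASE, R=foxtrot -> take RIGHT -> foxtrot
i=2: L=bravo, R=echo=BASE -> take LEFT -> bravo
i=3: L=charlie=BASE, R=juliet -> take RIGHT -> juliet
i=4: L=bravo R=bravo -> agree -> bravo
i=5: L=bravo=BASE, R=kilo -> take RIGHT -> kilo
Index 3 -> juliet

Answer: juliet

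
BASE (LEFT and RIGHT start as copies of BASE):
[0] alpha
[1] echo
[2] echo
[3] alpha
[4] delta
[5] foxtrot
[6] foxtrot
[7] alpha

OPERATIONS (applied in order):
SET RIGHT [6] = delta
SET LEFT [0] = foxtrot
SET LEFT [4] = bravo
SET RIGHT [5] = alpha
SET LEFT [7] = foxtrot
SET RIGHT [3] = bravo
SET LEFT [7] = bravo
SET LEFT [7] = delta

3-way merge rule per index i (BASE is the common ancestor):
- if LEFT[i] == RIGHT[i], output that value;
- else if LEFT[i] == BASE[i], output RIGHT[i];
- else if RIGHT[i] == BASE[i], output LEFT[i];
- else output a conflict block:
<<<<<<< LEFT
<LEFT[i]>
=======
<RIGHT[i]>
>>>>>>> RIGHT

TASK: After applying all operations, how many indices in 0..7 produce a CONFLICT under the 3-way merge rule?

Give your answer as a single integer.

Answer: 0

Derivation:
Final LEFT:  [foxtrot, echo, echo, alpha, bravo, foxtrot, foxtrot, delta]
Final RIGHT: [alpha, echo, echo, bravo, delta, alpha, delta, alpha]
i=0: L=foxtrot, R=alpha=BASE -> take LEFT -> foxtrot
i=1: L=echo R=echo -> agree -> echo
i=2: L=echo R=echo -> agree -> echo
i=3: L=alpha=BASE, R=bravo -> take RIGHT -> bravo
i=4: L=bravo, R=delta=BASE -> take LEFT -> bravo
i=5: L=foxtrot=BASE, R=alpha -> take RIGHT -> alpha
i=6: L=foxtrot=BASE, R=delta -> take RIGHT -> delta
i=7: L=delta, R=alpha=BASE -> take LEFT -> delta
Conflict count: 0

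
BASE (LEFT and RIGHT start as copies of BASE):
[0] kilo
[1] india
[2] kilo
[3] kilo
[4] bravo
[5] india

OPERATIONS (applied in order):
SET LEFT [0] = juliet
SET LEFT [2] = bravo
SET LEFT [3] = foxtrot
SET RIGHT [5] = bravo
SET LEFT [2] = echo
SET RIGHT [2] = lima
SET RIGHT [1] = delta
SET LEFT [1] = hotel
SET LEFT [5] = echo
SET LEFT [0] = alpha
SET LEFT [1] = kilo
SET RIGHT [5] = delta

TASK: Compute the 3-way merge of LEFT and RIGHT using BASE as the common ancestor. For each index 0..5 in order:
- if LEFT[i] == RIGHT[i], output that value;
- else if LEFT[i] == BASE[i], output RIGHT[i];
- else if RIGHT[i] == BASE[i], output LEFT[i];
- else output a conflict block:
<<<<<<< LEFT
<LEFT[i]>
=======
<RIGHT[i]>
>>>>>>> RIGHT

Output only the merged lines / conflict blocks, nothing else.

Final LEFT:  [alpha, kilo, echo, foxtrot, bravo, echo]
Final RIGHT: [kilo, delta, lima, kilo, bravo, delta]
i=0: L=alpha, R=kilo=BASE -> take LEFT -> alpha
i=1: BASE=india L=kilo R=delta all differ -> CONFLICT
i=2: BASE=kilo L=echo R=lima all differ -> CONFLICT
i=3: L=foxtrot, R=kilo=BASE -> take LEFT -> foxtrot
i=4: L=bravo R=bravo -> agree -> bravo
i=5: BASE=india L=echo R=delta all differ -> CONFLICT

Answer: alpha
<<<<<<< LEFT
kilo
=======
delta
>>>>>>> RIGHT
<<<<<<< LEFT
echo
=======
lima
>>>>>>> RIGHT
foxtrot
bravo
<<<<<<< LEFT
echo
=======
delta
>>>>>>> RIGHT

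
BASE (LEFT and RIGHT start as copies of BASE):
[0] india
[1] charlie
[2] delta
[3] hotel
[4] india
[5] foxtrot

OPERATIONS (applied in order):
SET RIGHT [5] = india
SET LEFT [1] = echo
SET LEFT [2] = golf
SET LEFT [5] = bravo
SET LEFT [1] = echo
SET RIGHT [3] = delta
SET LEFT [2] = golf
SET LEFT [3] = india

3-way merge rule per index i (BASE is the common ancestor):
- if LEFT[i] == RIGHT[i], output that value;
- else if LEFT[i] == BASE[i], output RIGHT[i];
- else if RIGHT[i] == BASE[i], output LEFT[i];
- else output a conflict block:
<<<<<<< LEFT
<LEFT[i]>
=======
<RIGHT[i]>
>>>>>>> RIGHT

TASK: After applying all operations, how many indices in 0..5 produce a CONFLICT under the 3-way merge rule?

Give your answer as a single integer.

Final LEFT:  [india, echo, golf, india, india, bravo]
Final RIGHT: [india, charlie, delta, delta, india, india]
i=0: L=india R=india -> agree -> india
i=1: L=echo, R=charlie=BASE -> take LEFT -> echo
i=2: L=golf, R=delta=BASE -> take LEFT -> golf
i=3: BASE=hotel L=india R=delta all differ -> CONFLICT
i=4: L=india R=india -> agree -> india
i=5: BASE=foxtrot L=bravo R=india all differ -> CONFLICT
Conflict count: 2

Answer: 2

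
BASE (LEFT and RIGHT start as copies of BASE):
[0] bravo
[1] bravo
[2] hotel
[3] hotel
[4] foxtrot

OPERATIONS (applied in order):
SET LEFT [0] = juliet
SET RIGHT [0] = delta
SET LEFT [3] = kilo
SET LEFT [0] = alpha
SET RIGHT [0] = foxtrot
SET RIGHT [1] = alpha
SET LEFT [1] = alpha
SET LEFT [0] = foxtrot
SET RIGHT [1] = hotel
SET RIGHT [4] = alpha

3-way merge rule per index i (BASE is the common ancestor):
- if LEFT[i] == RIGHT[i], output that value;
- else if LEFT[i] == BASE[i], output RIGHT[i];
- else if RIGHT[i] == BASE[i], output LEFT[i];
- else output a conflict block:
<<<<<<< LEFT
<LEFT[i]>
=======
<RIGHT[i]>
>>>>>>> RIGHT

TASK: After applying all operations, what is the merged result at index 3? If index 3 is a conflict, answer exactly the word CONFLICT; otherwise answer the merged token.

Answer: kilo

Derivation:
Final LEFT:  [foxtrot, alpha, hotel, kilo, foxtrot]
Final RIGHT: [foxtrot, hotel, hotel, hotel, alpha]
i=0: L=foxtrot R=foxtrot -> agree -> foxtrot
i=1: BASE=bravo L=alpha R=hotel all differ -> CONFLICT
i=2: L=hotel R=hotel -> agree -> hotel
i=3: L=kilo, R=hotel=BASE -> take LEFT -> kilo
i=4: L=foxtrot=BASE, R=alpha -> take RIGHT -> alpha
Index 3 -> kilo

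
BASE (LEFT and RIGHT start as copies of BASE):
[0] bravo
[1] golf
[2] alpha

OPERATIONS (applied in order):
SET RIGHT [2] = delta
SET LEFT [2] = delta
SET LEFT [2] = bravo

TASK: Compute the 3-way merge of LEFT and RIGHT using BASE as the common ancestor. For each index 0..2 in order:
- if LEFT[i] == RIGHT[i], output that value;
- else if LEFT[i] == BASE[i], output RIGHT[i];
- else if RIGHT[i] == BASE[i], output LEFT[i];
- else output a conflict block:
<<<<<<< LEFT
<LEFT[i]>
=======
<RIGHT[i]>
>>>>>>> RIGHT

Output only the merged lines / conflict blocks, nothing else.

Final LEFT:  [bravo, golf, bravo]
Final RIGHT: [bravo, golf, delta]
i=0: L=bravo R=bravo -> agree -> bravo
i=1: L=golf R=golf -> agree -> golf
i=2: BASE=alpha L=bravo R=delta all differ -> CONFLICT

Answer: bravo
golf
<<<<<<< LEFT
bravo
=======
delta
>>>>>>> RIGHT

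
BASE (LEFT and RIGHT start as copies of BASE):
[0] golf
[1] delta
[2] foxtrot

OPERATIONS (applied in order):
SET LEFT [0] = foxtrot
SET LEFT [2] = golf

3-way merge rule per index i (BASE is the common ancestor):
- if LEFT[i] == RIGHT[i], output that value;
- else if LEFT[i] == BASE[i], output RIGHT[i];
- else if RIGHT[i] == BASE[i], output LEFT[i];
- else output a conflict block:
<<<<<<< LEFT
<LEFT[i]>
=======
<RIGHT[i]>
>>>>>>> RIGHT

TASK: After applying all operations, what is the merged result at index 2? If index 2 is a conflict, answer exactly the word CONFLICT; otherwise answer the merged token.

Answer: golf

Derivation:
Final LEFT:  [foxtrot, delta, golf]
Final RIGHT: [golf, delta, foxtrot]
i=0: L=foxtrot, R=golf=BASE -> take LEFT -> foxtrot
i=1: L=delta R=delta -> agree -> delta
i=2: L=golf, R=foxtrot=BASE -> take LEFT -> golf
Index 2 -> golf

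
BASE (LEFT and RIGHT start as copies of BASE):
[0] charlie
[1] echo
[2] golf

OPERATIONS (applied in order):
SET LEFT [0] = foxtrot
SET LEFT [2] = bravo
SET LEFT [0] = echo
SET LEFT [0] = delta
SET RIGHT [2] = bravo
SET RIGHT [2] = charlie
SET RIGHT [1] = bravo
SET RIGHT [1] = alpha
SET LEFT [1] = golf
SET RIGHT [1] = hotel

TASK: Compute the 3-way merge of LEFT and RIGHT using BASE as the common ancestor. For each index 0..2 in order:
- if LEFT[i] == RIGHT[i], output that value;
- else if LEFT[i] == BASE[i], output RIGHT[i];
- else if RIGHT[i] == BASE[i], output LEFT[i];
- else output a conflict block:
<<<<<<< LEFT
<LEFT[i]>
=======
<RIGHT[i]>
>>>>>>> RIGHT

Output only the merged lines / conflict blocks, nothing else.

Final LEFT:  [delta, golf, bravo]
Final RIGHT: [charlie, hotel, charlie]
i=0: L=delta, R=charlie=BASE -> take LEFT -> delta
i=1: BASE=echo L=golf R=hotel all differ -> CONFLICT
i=2: BASE=golf L=bravo R=charlie all differ -> CONFLICT

Answer: delta
<<<<<<< LEFT
golf
=======
hotel
>>>>>>> RIGHT
<<<<<<< LEFT
bravo
=======
charlie
>>>>>>> RIGHT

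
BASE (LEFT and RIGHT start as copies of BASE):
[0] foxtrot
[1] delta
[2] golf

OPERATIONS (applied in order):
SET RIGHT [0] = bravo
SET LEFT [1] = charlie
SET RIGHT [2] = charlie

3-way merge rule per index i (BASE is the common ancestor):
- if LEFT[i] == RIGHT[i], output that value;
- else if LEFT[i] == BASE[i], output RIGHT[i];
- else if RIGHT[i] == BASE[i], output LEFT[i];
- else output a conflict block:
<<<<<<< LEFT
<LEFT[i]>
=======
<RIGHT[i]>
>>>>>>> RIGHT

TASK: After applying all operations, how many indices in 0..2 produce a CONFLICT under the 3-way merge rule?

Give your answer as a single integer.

Final LEFT:  [foxtrot, charlie, golf]
Final RIGHT: [bravo, delta, charlie]
i=0: L=foxtrot=BASE, R=bravo -> take RIGHT -> bravo
i=1: L=charlie, R=delta=BASE -> take LEFT -> charlie
i=2: L=golf=BASE, R=charlie -> take RIGHT -> charlie
Conflict count: 0

Answer: 0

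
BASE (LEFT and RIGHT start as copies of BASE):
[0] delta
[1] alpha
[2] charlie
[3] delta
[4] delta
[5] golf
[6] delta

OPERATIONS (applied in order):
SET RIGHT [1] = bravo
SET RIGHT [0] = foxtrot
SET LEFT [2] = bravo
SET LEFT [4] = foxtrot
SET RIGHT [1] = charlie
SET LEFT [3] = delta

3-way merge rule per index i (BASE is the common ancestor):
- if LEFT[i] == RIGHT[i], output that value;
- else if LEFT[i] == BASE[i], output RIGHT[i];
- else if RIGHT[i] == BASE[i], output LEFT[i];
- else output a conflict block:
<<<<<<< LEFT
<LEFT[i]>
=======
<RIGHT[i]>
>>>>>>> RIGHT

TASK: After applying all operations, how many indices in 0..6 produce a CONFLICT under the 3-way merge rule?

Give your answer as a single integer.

Final LEFT:  [delta, alpha, bravo, delta, foxtrot, golf, delta]
Final RIGHT: [foxtrot, charlie, charlie, delta, delta, golf, delta]
i=0: L=delta=BASE, R=foxtrot -> take RIGHT -> foxtrot
i=1: L=alpha=BASE, R=charlie -> take RIGHT -> charlie
i=2: L=bravo, R=charlie=BASE -> take LEFT -> bravo
i=3: L=delta R=delta -> agree -> delta
i=4: L=foxtrot, R=delta=BASE -> take LEFT -> foxtrot
i=5: L=golf R=golf -> agree -> golf
i=6: L=delta R=delta -> agree -> delta
Conflict count: 0

Answer: 0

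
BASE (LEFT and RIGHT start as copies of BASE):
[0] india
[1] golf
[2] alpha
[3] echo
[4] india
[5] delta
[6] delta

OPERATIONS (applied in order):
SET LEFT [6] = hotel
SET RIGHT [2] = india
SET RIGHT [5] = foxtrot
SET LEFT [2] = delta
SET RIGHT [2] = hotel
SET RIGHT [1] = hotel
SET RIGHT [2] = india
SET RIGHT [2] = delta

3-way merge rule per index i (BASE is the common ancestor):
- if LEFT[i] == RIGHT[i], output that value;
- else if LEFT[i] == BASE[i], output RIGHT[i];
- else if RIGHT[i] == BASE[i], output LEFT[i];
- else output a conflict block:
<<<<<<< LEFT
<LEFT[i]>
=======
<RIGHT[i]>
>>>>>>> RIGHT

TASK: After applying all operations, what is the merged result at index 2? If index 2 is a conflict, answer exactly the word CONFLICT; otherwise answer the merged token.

Final LEFT:  [india, golf, delta, echo, india, delta, hotel]
Final RIGHT: [india, hotel, delta, echo, india, foxtrot, delta]
i=0: L=india R=india -> agree -> india
i=1: L=golf=BASE, R=hotel -> take RIGHT -> hotel
i=2: L=delta R=delta -> agree -> delta
i=3: L=echo R=echo -> agree -> echo
i=4: L=india R=india -> agree -> india
i=5: L=delta=BASE, R=foxtrot -> take RIGHT -> foxtrot
i=6: L=hotel, R=delta=BASE -> take LEFT -> hotel
Index 2 -> delta

Answer: delta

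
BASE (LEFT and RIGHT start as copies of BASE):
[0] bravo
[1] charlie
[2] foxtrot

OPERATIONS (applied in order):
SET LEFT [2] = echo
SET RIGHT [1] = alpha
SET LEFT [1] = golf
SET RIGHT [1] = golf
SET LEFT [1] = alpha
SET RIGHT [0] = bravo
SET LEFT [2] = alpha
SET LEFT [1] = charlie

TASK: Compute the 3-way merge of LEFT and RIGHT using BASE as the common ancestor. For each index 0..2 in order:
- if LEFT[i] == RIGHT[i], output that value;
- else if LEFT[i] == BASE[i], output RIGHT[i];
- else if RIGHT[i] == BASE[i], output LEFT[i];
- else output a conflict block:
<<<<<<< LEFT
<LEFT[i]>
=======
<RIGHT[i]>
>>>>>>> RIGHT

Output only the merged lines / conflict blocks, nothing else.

Answer: bravo
golf
alpha

Derivation:
Final LEFT:  [bravo, charlie, alpha]
Final RIGHT: [bravo, golf, foxtrot]
i=0: L=bravo R=bravo -> agree -> bravo
i=1: L=charlie=BASE, R=golf -> take RIGHT -> golf
i=2: L=alpha, R=foxtrot=BASE -> take LEFT -> alpha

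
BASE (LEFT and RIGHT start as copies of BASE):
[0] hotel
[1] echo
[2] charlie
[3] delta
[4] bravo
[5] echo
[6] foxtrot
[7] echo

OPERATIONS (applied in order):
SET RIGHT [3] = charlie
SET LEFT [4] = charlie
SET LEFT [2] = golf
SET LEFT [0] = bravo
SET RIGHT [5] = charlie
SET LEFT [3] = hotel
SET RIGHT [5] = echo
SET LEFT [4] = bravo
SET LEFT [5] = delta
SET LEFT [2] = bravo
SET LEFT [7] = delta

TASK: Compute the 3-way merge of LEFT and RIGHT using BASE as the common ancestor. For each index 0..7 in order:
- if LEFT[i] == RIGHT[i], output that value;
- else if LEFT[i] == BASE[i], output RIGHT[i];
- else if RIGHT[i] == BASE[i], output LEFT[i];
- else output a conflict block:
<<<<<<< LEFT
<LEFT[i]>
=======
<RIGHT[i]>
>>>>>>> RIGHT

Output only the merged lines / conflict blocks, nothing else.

Answer: bravo
echo
bravo
<<<<<<< LEFT
hotel
=======
charlie
>>>>>>> RIGHT
bravo
delta
foxtrot
delta

Derivation:
Final LEFT:  [bravo, echo, bravo, hotel, bravo, delta, foxtrot, delta]
Final RIGHT: [hotel, echo, charlie, charlie, bravo, echo, foxtrot, echo]
i=0: L=bravo, R=hotel=BASE -> take LEFT -> bravo
i=1: L=echo R=echo -> agree -> echo
i=2: L=bravo, R=charlie=BASE -> take LEFT -> bravo
i=3: BASE=delta L=hotel R=charlie all differ -> CONFLICT
i=4: L=bravo R=bravo -> agree -> bravo
i=5: L=delta, R=echo=BASE -> take LEFT -> delta
i=6: L=foxtrot R=foxtrot -> agree -> foxtrot
i=7: L=delta, R=echo=BASE -> take LEFT -> delta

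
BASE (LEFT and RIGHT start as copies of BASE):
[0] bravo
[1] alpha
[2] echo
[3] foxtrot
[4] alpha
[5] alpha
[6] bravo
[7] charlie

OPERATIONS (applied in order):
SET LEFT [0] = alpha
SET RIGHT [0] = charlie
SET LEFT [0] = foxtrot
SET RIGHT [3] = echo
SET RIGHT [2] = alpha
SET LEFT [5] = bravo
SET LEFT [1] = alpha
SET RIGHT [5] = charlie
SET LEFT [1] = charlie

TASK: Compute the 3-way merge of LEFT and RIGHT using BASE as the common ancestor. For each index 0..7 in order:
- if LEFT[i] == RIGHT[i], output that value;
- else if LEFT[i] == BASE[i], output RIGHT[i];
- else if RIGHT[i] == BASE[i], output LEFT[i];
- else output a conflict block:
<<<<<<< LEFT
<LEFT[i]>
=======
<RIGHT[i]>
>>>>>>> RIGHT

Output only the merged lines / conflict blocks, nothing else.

Final LEFT:  [foxtrot, charlie, echo, foxtrot, alpha, bravo, bravo, charlie]
Final RIGHT: [charlie, alpha, alpha, echo, alpha, charlie, bravo, charlie]
i=0: BASE=bravo L=foxtrot R=charlie all differ -> CONFLICT
i=1: L=charlie, R=alpha=BASE -> take LEFT -> charlie
i=2: L=echo=BASE, R=alpha -> take RIGHT -> alpha
i=3: L=foxtrot=BASE, R=echo -> take RIGHT -> echo
i=4: L=alpha R=alpha -> agree -> alpha
i=5: BASE=alpha L=bravo R=charlie all differ -> CONFLICT
i=6: L=bravo R=bravo -> agree -> bravo
i=7: L=charlie R=charlie -> agree -> charlie

Answer: <<<<<<< LEFT
foxtrot
=======
charlie
>>>>>>> RIGHT
charlie
alpha
echo
alpha
<<<<<<< LEFT
bravo
=======
charlie
>>>>>>> RIGHT
bravo
charlie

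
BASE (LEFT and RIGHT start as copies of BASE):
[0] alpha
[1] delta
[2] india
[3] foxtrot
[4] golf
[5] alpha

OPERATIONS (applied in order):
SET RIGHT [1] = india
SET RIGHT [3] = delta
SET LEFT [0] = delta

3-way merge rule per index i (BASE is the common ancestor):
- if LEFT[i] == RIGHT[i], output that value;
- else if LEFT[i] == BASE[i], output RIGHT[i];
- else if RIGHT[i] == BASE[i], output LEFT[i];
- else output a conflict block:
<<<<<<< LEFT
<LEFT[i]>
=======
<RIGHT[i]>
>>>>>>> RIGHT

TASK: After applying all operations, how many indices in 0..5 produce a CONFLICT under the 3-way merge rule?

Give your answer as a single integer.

Final LEFT:  [delta, delta, india, foxtrot, golf, alpha]
Final RIGHT: [alpha, india, india, delta, golf, alpha]
i=0: L=delta, R=alpha=BASE -> take LEFT -> delta
i=1: L=delta=BASE, R=india -> take RIGHT -> india
i=2: L=india R=india -> agree -> india
i=3: L=foxtrot=BASE, R=delta -> take RIGHT -> delta
i=4: L=golf R=golf -> agree -> golf
i=5: L=alpha R=alpha -> agree -> alpha
Conflict count: 0

Answer: 0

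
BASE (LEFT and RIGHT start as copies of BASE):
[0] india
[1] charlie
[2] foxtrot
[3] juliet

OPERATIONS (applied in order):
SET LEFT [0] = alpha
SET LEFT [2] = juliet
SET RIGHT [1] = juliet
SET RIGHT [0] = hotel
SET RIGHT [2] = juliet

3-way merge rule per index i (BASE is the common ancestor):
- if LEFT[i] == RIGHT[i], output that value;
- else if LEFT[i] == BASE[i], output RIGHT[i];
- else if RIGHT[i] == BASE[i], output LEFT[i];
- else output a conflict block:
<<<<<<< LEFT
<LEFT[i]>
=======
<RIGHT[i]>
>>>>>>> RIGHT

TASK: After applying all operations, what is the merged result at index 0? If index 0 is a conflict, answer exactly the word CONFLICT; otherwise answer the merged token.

Answer: CONFLICT

Derivation:
Final LEFT:  [alpha, charlie, juliet, juliet]
Final RIGHT: [hotel, juliet, juliet, juliet]
i=0: BASE=india L=alpha R=hotel all differ -> CONFLICT
i=1: L=charlie=BASE, R=juliet -> take RIGHT -> juliet
i=2: L=juliet R=juliet -> agree -> juliet
i=3: L=juliet R=juliet -> agree -> juliet
Index 0 -> CONFLICT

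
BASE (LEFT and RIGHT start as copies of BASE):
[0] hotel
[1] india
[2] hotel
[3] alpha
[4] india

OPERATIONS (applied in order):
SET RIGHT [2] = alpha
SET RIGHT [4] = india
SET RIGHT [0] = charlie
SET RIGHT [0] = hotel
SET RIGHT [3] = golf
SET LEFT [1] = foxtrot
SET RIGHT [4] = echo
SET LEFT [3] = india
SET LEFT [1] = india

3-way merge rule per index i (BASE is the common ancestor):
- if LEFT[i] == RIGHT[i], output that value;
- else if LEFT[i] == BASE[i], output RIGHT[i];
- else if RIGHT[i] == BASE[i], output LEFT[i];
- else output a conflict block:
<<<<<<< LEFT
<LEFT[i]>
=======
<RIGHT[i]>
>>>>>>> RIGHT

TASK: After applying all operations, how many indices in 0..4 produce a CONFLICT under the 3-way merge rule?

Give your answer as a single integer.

Answer: 1

Derivation:
Final LEFT:  [hotel, india, hotel, india, india]
Final RIGHT: [hotel, india, alpha, golf, echo]
i=0: L=hotel R=hotel -> agree -> hotel
i=1: L=india R=india -> agree -> india
i=2: L=hotel=BASE, R=alpha -> take RIGHT -> alpha
i=3: BASE=alpha L=india R=golf all differ -> CONFLICT
i=4: L=india=BASE, R=echo -> take RIGHT -> echo
Conflict count: 1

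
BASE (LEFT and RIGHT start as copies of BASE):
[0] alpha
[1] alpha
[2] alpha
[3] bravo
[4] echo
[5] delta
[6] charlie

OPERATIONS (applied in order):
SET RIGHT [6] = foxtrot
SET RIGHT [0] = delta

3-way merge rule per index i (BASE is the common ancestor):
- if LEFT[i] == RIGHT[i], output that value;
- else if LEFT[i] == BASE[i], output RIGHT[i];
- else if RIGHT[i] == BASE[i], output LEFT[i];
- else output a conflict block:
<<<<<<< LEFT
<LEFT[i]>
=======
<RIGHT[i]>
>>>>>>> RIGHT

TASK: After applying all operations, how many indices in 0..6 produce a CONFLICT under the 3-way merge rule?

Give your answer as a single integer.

Answer: 0

Derivation:
Final LEFT:  [alpha, alpha, alpha, bravo, echo, delta, charlie]
Final RIGHT: [delta, alpha, alpha, bravo, echo, delta, foxtrot]
i=0: L=alpha=BASE, R=delta -> take RIGHT -> delta
i=1: L=alpha R=alpha -> agree -> alpha
i=2: L=alpha R=alpha -> agree -> alpha
i=3: L=bravo R=bravo -> agree -> bravo
i=4: L=echo R=echo -> agree -> echo
i=5: L=delta R=delta -> agree -> delta
i=6: L=charlie=BASE, R=foxtrot -> take RIGHT -> foxtrot
Conflict count: 0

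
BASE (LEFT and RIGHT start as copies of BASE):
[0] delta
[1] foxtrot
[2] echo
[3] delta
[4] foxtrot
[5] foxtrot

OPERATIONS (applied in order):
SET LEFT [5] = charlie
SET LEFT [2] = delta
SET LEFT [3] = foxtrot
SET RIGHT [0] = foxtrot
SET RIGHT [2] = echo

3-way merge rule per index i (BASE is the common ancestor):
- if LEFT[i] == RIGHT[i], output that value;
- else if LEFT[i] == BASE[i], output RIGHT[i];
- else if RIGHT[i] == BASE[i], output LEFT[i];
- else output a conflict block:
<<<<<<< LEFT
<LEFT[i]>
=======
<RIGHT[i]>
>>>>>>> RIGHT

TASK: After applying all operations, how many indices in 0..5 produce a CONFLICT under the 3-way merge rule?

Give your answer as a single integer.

Answer: 0

Derivation:
Final LEFT:  [delta, foxtrot, delta, foxtrot, foxtrot, charlie]
Final RIGHT: [foxtrot, foxtrot, echo, delta, foxtrot, foxtrot]
i=0: L=delta=BASE, R=foxtrot -> take RIGHT -> foxtrot
i=1: L=foxtrot R=foxtrot -> agree -> foxtrot
i=2: L=delta, R=echo=BASE -> take LEFT -> delta
i=3: L=foxtrot, R=delta=BASE -> take LEFT -> foxtrot
i=4: L=foxtrot R=foxtrot -> agree -> foxtrot
i=5: L=charlie, R=foxtrot=BASE -> take LEFT -> charlie
Conflict count: 0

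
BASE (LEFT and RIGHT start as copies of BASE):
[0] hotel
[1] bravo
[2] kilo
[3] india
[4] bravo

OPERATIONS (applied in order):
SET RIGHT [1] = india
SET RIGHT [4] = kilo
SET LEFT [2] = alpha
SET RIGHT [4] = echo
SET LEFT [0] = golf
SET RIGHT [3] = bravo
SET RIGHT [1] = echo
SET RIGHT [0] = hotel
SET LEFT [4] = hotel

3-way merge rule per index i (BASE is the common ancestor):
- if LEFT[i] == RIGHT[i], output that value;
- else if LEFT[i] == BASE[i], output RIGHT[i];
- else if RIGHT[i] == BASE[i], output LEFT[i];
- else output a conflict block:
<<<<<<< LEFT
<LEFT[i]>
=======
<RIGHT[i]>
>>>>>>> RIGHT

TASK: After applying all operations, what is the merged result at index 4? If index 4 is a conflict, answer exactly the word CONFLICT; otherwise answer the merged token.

Final LEFT:  [golf, bravo, alpha, india, hotel]
Final RIGHT: [hotel, echo, kilo, bravo, echo]
i=0: L=golf, R=hotel=BASE -> take LEFT -> golf
i=1: L=bravo=BASE, R=echo -> take RIGHT -> echo
i=2: L=alpha, R=kilo=BASE -> take LEFT -> alpha
i=3: L=india=BASE, R=bravo -> take RIGHT -> bravo
i=4: BASE=bravo L=hotel R=echo all differ -> CONFLICT
Index 4 -> CONFLICT

Answer: CONFLICT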